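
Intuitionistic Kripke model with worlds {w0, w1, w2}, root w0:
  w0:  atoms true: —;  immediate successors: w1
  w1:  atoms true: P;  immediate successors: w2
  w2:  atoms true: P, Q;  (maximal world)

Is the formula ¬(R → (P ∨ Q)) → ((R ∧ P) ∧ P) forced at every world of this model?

w0 ⊩ ¬(R → (P ∨ Q)) → ((R ∧ P) ∧ P) vacuously: no world accessible from w0 forces the antecedent ¬(R → (P ∨ Q)).
Since the root w0 forces ¬(R → (P ∨ Q)) → ((R ∧ P) ∧ P) and forcing is persistent (monotone upward), every world forces it.

Yes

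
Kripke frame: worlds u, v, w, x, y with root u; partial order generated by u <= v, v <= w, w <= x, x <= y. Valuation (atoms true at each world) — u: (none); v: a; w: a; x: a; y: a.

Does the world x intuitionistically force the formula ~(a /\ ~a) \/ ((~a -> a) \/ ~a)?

Yes

x ||- ~(a /\ ~a) \/ ((~a -> a) \/ ~a) via the disjunct ~(a /\ ~a).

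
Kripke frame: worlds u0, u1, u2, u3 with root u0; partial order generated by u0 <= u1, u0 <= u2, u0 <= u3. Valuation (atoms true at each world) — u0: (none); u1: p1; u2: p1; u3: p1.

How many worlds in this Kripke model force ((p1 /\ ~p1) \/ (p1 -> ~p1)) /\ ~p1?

u0: does not force it — u0 ||-/- ((p1 /\ ~p1) \/ (p1 -> ~p1)) /\ ~p1 since u0 fails (p1 /\ ~p1) \/ (p1 -> ~p1).
u1: does not force it.
u2: does not force it.
u3: does not force it.
Worlds forcing the formula: { }.

0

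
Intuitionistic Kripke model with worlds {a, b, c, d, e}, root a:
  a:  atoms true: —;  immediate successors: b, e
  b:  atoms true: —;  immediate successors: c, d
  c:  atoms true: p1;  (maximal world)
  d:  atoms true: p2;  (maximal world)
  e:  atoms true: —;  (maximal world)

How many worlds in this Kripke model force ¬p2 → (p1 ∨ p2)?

a: does not force it — a ⊮ ¬p2 → (p1 ∨ p2): at the accessible world e, e ⊩ ¬p2 but e ⊮ p1 ∨ p2.
b: forces it.
c: forces it.
d: forces it.
e: does not force it — e ⊮ ¬p2 → (p1 ∨ p2): already at e itself, e ⊩ ¬p2 but e ⊮ p1 ∨ p2.
Worlds forcing the formula: {b, c, d}.

3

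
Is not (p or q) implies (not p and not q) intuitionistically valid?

Yes

This is a constructively valid De Morgan direction (negated disjunction to conjunction of negations), which is intuitionistically derivable.
From not (p or q): if p held then p or q would, contradiction — so not p; similarly not q.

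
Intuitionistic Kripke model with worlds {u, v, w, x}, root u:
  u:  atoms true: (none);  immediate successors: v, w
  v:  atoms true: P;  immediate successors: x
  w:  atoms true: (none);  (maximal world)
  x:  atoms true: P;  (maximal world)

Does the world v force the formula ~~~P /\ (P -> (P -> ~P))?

v ||-/- ~~~P /\ (P -> (P -> ~P)) since v fails ~~~P.

No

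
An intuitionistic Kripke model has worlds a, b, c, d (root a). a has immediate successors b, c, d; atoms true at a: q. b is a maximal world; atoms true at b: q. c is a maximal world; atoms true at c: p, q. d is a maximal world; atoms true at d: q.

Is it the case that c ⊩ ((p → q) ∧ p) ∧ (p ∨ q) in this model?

Yes

c ⊩ ((p → q) ∧ p) ∧ (p ∨ q) since c forces both conjuncts.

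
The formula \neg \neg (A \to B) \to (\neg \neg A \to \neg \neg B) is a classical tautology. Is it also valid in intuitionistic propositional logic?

Yes

This is the distribution of double negation over implication, which is intuitionistically derivable.
Assume \neg \neg (A \to B) and \neg \neg A; suppose \neg B. Then A \to B would give \neg A (by contraposition), contradicting \neg \neg A; so \neg (A \to B), contradicting \neg \neg (A \to B). Hence \neg \neg B.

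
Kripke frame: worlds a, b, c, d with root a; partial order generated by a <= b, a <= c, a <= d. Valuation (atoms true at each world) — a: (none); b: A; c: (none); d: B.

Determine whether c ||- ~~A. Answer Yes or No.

No

c ||-/- ~~A since c is accessible from c and c ||- ~A.
c ||- ~A: no world accessible from c forces A.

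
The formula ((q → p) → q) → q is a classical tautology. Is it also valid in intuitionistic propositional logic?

No

This is Peirce's law, which is not intuitionistically valid.
A Kripke countermodel: worlds 0, 1; order generated by 0 ≤ 1; atoms true at each world — 0:{}; 1:{q}.
0 ⊮ ((q → p) → q) → q: already at 0 itself, 0 ⊩ (q → p) → q but 0 ⊮ q.
0 lacks atom q, so 0 ⊮ q.
So the root 0 does not force the formula.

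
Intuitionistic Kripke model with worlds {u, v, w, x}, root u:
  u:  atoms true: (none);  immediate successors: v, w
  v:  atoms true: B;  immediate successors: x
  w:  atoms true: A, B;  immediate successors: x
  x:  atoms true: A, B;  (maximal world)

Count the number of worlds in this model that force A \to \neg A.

0

u: does not force it — u \nVdash A \to \neg A: at the accessible world w, w \Vdash A but w \nVdash \neg A.
v: does not force it — v \nVdash A \to \neg A: at the accessible world x, x \Vdash A but x \nVdash \neg A.
w: does not force it — w \nVdash A \to \neg A: already at w itself, w \Vdash A but w \nVdash \neg A.
x: does not force it.
Worlds forcing the formula: { }.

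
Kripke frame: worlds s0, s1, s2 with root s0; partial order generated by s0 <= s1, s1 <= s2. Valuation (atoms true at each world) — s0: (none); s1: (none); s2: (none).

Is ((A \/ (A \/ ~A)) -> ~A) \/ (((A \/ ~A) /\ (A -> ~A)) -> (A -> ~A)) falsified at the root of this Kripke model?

s0 ||- ((A \/ (A \/ ~A)) -> ~A) \/ (((A \/ ~A) /\ (A -> ~A)) -> (A -> ~A)) via the disjunct (A \/ (A \/ ~A)) -> ~A.
So the root s0 forces ((A \/ (A \/ ~A)) -> ~A) \/ (((A \/ ~A) /\ (A -> ~A)) -> (A -> ~A)); the model is not a countermodel.

No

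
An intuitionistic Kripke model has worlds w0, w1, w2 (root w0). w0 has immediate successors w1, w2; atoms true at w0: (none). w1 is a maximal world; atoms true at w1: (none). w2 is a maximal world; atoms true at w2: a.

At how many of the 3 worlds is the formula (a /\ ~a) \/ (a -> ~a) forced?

1

w0: does not force it — w0 ||-/- (a /\ ~a) \/ (a -> ~a): neither disjunct is forced at w0.
w1: forces it.
w2: does not force it — w2 ||-/- (a /\ ~a) \/ (a -> ~a): neither disjunct is forced at w2.
Worlds forcing the formula: {w1}.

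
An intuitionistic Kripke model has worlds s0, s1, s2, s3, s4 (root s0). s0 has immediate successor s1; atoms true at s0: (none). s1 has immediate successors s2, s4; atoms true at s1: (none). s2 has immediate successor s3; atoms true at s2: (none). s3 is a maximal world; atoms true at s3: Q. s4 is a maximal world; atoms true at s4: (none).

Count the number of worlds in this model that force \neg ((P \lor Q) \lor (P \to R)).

0

s0: does not force it — s0 \nVdash \neg ((P \lor Q) \lor (P \to R)) since s0 is accessible from s0 and s0 \Vdash (P \lor Q) \lor (P \to R).
s1: does not force it — s1 \nVdash \neg ((P \lor Q) \lor (P \to R)) since s1 is accessible from s1 and s1 \Vdash (P \lor Q) \lor (P \to R).
s2: does not force it — s2 \nVdash \neg ((P \lor Q) \lor (P \to R)) since s2 is accessible from s2 and s2 \Vdash (P \lor Q) \lor (P \to R).
s3: does not force it.
s4: does not force it.
Worlds forcing the formula: { }.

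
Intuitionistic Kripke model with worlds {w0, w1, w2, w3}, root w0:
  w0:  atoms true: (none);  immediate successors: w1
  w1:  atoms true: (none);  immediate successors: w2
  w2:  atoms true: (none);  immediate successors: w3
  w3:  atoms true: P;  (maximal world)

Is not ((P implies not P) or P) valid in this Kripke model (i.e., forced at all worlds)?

No

Not every world: w0 does not force not ((P implies not P) or P).
w0 does not force not ((P implies not P) or P) since w3 is accessible from w0 and w3 forces (P implies not P) or P.
w3 forces (P implies not P) or P via the disjunct P.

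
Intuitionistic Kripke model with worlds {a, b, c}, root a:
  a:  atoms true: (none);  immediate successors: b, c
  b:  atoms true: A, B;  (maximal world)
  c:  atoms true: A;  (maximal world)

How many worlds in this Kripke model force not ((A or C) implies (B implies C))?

1

a: does not force it — a does not force not ((A or C) implies (B implies C)) since c is accessible from a and c forces (A or C) implies (B implies C).
b: forces it.
c: does not force it — c does not force not ((A or C) implies (B implies C)) since c is accessible from c and c forces (A or C) implies (B implies C).
Worlds forcing the formula: {b}.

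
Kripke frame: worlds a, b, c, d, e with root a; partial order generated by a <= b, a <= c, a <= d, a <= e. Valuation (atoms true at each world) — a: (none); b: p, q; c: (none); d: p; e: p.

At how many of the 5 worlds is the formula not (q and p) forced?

3

a: does not force it — a does not force not (q and p) since b is accessible from a and b forces q and p.
b: does not force it — b does not force not (q and p) since b is accessible from b and b forces q and p.
c: forces it.
d: forces it.
e: forces it.
Worlds forcing the formula: {c, d, e}.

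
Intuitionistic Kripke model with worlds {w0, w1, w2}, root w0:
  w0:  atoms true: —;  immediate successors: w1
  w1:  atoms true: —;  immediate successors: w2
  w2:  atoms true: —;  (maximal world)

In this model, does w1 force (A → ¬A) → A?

w1 ⊮ (A → ¬A) → A: already at w1 itself, w1 ⊩ A → ¬A but w1 ⊮ A.
w1 lacks atom A, so w1 ⊮ A.

No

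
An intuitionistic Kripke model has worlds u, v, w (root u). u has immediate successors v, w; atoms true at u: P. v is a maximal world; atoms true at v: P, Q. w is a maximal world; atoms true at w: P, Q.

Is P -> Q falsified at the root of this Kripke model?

Yes

u ||-/- P -> Q: already at u itself, u ||- P but u ||-/- Q.
u lacks atom Q, so u ||-/- Q.
So the root u does not force P -> Q; the model is a countermodel.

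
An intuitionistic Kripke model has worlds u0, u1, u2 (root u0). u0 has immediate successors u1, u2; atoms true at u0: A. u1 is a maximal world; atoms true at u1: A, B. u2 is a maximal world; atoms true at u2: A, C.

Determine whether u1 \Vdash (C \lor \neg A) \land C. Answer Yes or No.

u1 \nVdash (C \lor \neg A) \land C since u1 fails C \lor \neg A.

No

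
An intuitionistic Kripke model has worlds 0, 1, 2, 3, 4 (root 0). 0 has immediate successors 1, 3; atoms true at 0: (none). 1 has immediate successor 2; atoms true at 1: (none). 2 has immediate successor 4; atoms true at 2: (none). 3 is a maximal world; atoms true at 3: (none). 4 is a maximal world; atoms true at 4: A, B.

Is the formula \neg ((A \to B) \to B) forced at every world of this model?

No

Not every world: 0 \nVdash \neg ((A \to B) \to B).
0 \nVdash \neg ((A \to B) \to B) since 4 is accessible from 0 and 4 \Vdash (A \to B) \to B.
4 \Vdash (A \to B) \to B: every world accessible from 4 that forces A \to B (namely 4) also forces B.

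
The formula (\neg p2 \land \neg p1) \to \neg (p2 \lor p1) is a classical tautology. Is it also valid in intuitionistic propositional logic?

This is a constructively valid De Morgan direction (conjunction of negations to negated disjunction), which is intuitionistically derivable.
If both \neg p2 and \neg p1 hold at a world, no accessible world forces p2 or forces p1, so none forces p2 \lor p1.

Yes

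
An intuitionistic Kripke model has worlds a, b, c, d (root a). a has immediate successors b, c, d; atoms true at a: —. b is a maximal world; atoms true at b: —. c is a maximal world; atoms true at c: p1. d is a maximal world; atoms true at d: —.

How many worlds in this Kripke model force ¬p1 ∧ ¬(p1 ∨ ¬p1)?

0

a: does not force it — a ⊮ ¬p1 ∧ ¬(p1 ∨ ¬p1) since a fails ¬p1.
b: does not force it — b ⊮ ¬p1 ∧ ¬(p1 ∨ ¬p1) since b fails ¬(p1 ∨ ¬p1).
c: does not force it.
d: does not force it.
Worlds forcing the formula: { }.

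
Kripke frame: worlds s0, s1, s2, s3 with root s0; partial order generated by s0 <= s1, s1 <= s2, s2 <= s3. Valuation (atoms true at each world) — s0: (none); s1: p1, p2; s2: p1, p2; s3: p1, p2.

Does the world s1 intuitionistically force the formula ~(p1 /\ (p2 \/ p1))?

s1 ||-/- ~(p1 /\ (p2 \/ p1)) since s1 is accessible from s1 and s1 ||- p1 /\ (p2 \/ p1).
s1 ||- p1 /\ (p2 \/ p1) since s1 forces both conjuncts.

No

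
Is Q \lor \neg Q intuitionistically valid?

This is the law of excluded middle, which is not intuitionistically valid.
A Kripke countermodel: worlds u0, u1; order generated by u0 \le u1; atoms true at each world — u0:{}; u1:{Q}.
u0 \nVdash Q \lor \neg Q: neither disjunct is forced at u0.
u0 lacks atom Q, so u0 \nVdash Q.
So the root u0 does not force the formula.

No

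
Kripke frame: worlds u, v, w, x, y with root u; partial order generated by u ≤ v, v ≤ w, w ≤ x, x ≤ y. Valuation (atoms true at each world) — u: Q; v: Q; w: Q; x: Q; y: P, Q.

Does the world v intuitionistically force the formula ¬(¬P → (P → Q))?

No

v ⊮ ¬(¬P → (P → Q)) since v is accessible from v and v ⊩ ¬P → (P → Q).
v ⊩ ¬P → (P → Q) vacuously: no world accessible from v forces the antecedent ¬P.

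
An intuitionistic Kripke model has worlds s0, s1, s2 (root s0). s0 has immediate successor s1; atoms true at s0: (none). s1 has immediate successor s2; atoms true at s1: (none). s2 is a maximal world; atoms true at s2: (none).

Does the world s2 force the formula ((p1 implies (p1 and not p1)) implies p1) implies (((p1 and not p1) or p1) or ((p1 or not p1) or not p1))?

s2 forces ((p1 implies (p1 and not p1)) implies p1) implies (((p1 and not p1) or p1) or ((p1 or not p1) or not p1)) vacuously: no world accessible from s2 forces the antecedent (p1 implies (p1 and not p1)) implies p1.

Yes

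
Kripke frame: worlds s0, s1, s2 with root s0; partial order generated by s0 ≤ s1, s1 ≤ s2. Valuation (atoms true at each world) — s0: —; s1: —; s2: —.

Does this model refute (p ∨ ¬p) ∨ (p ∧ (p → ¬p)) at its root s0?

s0 ⊩ (p ∨ ¬p) ∨ (p ∧ (p → ¬p)) via the disjunct p ∨ ¬p.
So the root s0 forces (p ∨ ¬p) ∨ (p ∧ (p → ¬p)); the model is not a countermodel.

No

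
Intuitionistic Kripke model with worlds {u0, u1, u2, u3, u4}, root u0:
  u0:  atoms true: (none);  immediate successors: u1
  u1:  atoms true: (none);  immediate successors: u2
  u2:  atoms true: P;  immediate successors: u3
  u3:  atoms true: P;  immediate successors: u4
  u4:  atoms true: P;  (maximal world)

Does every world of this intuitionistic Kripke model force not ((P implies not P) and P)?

u0 forces not ((P implies not P) and P): no world accessible from u0 forces (P implies not P) and P.
Since the root u0 forces not ((P implies not P) and P) and forcing is persistent (monotone upward), every world forces it.

Yes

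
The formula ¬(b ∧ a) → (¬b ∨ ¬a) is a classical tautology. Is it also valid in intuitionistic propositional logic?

No

This is the constructively invalid direction of De Morgan's law for conjunction, which is not intuitionistically valid.
A Kripke countermodel: worlds 0, 1, 2; order generated by 0 ≤ 1, 0 ≤ 2; atoms true at each world — 0:{}; 1:{b}; 2:{a}.
0 ⊮ ¬(b ∧ a) → (¬b ∨ ¬a): already at 0 itself, 0 ⊩ ¬(b ∧ a) but 0 ⊮ ¬b ∨ ¬a.
0 ⊮ ¬b ∨ ¬a: neither disjunct is forced at 0.
0 ⊮ ¬b since 1 is accessible from 0 and 1 ⊩ b.
So the root 0 does not force the formula.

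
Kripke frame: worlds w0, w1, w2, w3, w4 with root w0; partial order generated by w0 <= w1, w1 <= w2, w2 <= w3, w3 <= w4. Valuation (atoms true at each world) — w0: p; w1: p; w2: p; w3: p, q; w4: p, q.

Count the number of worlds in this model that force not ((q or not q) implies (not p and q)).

5

w0: forces it.
w1: forces it.
w2: forces it.
w3: forces it.
w4: forces it.
Worlds forcing the formula: {w0, w1, w2, w3, w4}.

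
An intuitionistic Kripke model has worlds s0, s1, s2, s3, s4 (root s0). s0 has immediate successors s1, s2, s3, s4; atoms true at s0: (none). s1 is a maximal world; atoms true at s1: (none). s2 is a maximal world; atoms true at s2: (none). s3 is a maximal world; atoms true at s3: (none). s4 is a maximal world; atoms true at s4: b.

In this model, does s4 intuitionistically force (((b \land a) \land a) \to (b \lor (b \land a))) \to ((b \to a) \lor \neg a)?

Yes

s4 \Vdash (((b \land a) \land a) \to (b \lor (b \land a))) \to ((b \to a) \lor \neg a): every world accessible from s4 that forces ((b \land a) \land a) \to (b \lor (b \land a)) (namely s4) also forces (b \to a) \lor \neg a.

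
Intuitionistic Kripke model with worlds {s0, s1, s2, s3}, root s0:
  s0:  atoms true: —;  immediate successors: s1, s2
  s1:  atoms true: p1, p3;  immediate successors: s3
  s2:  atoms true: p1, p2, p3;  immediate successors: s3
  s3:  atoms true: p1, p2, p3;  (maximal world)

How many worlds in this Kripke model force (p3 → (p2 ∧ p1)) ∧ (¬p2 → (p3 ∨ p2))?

2

s0: does not force it — s0 ⊮ (p3 → (p2 ∧ p1)) ∧ (¬p2 → (p3 ∨ p2)) since s0 fails p3 → (p2 ∧ p1).
s1: does not force it — s1 ⊮ (p3 → (p2 ∧ p1)) ∧ (¬p2 → (p3 ∨ p2)) since s1 fails p3 → (p2 ∧ p1).
s2: forces it.
s3: forces it.
Worlds forcing the formula: {s2, s3}.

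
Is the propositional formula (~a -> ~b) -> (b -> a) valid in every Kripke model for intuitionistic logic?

This is the converse of contraposition, which is not intuitionistically valid.
A Kripke countermodel: worlds w0, w1; order generated by w0 <= w1; atoms true at each world — w0:{b}; w1:{a,b}.
w0 ||-/- (~a -> ~b) -> (b -> a): already at w0 itself, w0 ||- ~a -> ~b but w0 ||-/- b -> a.
w0 ||-/- b -> a: already at w0 itself, w0 ||- b but w0 ||-/- a.
w0 lacks atom a, so w0 ||-/- a.
So the root w0 does not force the formula.

No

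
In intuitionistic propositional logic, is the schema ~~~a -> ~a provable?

Yes

This is triple-negation reduction, which is intuitionistically derivable.
Assume ~~~a and suppose a. Then ~~a (double-negation introduction), contradicting ~~~a. So ~a.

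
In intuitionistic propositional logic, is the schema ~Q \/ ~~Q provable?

No

This is the weak law of excluded middle, which is not intuitionistically valid.
A Kripke countermodel: worlds a, b, c; order generated by a <= b, a <= c; atoms true at each world — a:{}; b:{Q}; c:{}.
a ||-/- ~Q \/ ~~Q: neither disjunct is forced at a.
a ||-/- ~Q since b is accessible from a and b ||- Q.
So the root a does not force the formula.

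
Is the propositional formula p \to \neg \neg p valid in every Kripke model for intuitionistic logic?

This is double-negation introduction, which is intuitionistically derivable.
If a world forces p then every accessible world forces p (persistence), so none forces \neg p; hence \neg \neg p.

Yes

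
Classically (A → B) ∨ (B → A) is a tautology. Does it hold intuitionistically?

This is the Gödel–Dummett linearity axiom, which is not intuitionistically valid.
A Kripke countermodel: worlds w0, w1, w2; order generated by w0 ≤ w1, w0 ≤ w2; atoms true at each world — w0:{}; w1:{A}; w2:{B}.
w0 ⊮ (A → B) ∨ (B → A): neither disjunct is forced at w0.
w0 ⊮ A → B: at the accessible world w1, w1 ⊩ A but w1 ⊮ B.
w1 lacks atom B, so w1 ⊮ B.
So the root w0 does not force the formula.

No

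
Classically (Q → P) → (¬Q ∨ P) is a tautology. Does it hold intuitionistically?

No

This is the material-implication-as-disjunction principle, which is not intuitionistically valid.
A Kripke countermodel: worlds s0, s1; order generated by s0 ≤ s1; atoms true at each world — s0:{}; s1:{P,Q}.
s0 ⊮ (Q → P) → (¬Q ∨ P): already at s0 itself, s0 ⊩ Q → P but s0 ⊮ ¬Q ∨ P.
s0 ⊮ ¬Q ∨ P: neither disjunct is forced at s0.
s0 ⊮ ¬Q since s1 is accessible from s0 and s1 ⊩ Q.
So the root s0 does not force the formula.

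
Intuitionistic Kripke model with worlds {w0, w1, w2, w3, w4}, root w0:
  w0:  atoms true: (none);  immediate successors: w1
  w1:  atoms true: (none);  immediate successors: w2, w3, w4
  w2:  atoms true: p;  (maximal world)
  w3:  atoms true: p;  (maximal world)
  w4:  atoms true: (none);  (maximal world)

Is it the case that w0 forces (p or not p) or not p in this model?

w0 does not force (p or not p) or not p: neither disjunct is forced at w0.
w0 does not force p or not p: neither disjunct is forced at w0.
w0 lacks atom p, so w0 does not force p.

No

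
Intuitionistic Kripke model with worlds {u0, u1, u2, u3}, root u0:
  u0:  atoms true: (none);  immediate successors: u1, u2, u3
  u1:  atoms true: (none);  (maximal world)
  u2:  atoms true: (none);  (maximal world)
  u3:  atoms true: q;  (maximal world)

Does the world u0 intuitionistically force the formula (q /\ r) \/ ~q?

u0 ||-/- (q /\ r) \/ ~q: neither disjunct is forced at u0.
u0 ||-/- q /\ r since u0 fails q.

No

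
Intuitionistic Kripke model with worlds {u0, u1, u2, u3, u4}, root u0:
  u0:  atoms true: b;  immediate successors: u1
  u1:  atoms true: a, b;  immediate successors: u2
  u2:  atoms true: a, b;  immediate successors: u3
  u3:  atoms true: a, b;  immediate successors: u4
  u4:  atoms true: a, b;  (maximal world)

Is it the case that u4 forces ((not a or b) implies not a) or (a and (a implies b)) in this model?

Yes

u4 forces ((not a or b) implies not a) or (a and (a implies b)) via the disjunct a and (a implies b).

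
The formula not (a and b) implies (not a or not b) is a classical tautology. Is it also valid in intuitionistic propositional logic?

No

This is the constructively invalid direction of De Morgan's law for conjunction, which is not intuitionistically valid.
A Kripke countermodel: worlds u, v, w; order generated by u <= v, u <= w; atoms true at each world — u:{}; v:{a}; w:{b}.
u does not force not (a and b) implies (not a or not b): already at u itself, u forces not (a and b) but u does not force not a or not b.
u does not force not a or not b: neither disjunct is forced at u.
u does not force not a since v is accessible from u and v forces a.
So the root u does not force the formula.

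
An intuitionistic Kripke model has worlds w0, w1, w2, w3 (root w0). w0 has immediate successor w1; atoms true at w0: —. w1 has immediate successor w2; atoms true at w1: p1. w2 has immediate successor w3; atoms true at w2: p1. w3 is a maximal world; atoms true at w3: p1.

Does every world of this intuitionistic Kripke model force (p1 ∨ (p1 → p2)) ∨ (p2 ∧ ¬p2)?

Not every world: w0 ⊮ (p1 ∨ (p1 → p2)) ∨ (p2 ∧ ¬p2).
w0 ⊮ (p1 ∨ (p1 → p2)) ∨ (p2 ∧ ¬p2): neither disjunct is forced at w0.
w0 ⊮ p1 ∨ (p1 → p2): neither disjunct is forced at w0.
w0 lacks atom p1, so w0 ⊮ p1.

No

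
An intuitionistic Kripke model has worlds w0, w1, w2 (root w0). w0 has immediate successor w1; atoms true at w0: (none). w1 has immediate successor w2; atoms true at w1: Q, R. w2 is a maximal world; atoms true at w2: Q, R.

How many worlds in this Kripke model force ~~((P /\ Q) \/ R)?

w0: forces it.
w1: forces it.
w2: forces it.
Worlds forcing the formula: {w0, w1, w2}.

3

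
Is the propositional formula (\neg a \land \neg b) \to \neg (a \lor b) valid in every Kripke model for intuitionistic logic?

Yes

This is a constructively valid De Morgan direction (conjunction of negations to negated disjunction), which is intuitionistically derivable.
If both \neg a and \neg b hold at a world, no accessible world forces a or forces b, so none forces a \lor b.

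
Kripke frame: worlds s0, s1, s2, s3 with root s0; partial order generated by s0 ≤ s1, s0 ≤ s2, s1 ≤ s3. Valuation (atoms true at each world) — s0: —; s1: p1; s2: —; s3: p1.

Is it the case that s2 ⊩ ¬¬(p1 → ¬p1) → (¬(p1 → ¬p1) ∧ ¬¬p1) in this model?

No

s2 ⊮ ¬¬(p1 → ¬p1) → (¬(p1 → ¬p1) ∧ ¬¬p1): already at s2 itself, s2 ⊩ ¬¬(p1 → ¬p1) but s2 ⊮ ¬(p1 → ¬p1) ∧ ¬¬p1.
s2 ⊮ ¬(p1 → ¬p1) ∧ ¬¬p1 since s2 fails ¬(p1 → ¬p1).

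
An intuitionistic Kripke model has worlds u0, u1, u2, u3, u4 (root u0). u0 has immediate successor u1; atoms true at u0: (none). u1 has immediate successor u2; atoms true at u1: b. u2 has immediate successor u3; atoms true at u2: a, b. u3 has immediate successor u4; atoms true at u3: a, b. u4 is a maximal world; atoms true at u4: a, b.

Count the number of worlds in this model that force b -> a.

u0: does not force it — u0 ||-/- b -> a: at the accessible world u1, u1 ||- b but u1 ||-/- a.
u1: does not force it — u1 ||-/- b -> a: already at u1 itself, u1 ||- b but u1 ||-/- a.
u2: forces it.
u3: forces it.
u4: forces it.
Worlds forcing the formula: {u2, u3, u4}.

3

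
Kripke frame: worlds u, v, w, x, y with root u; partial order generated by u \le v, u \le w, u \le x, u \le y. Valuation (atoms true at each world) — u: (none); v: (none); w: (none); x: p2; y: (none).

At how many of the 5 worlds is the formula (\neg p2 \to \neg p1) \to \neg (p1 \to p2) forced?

0

u: does not force it — u \nVdash (\neg p2 \to \neg p1) \to \neg (p1 \to p2): already at u itself, u \Vdash \neg p2 \to \neg p1 but u \nVdash \neg (p1 \to p2).
v: does not force it.
w: does not force it.
x: does not force it.
y: does not force it.
Worlds forcing the formula: { }.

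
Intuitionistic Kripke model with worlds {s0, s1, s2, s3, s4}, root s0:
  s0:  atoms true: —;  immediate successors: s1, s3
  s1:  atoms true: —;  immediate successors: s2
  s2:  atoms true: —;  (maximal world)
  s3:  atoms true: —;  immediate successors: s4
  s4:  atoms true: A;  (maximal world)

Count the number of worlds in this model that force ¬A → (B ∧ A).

s0: does not force it — s0 ⊮ ¬A → (B ∧ A): at the accessible world s1, s1 ⊩ ¬A but s1 ⊮ B ∧ A.
s1: does not force it — s1 ⊮ ¬A → (B ∧ A): already at s1 itself, s1 ⊩ ¬A but s1 ⊮ B ∧ A.
s2: does not force it — s2 ⊮ ¬A → (B ∧ A): already at s2 itself, s2 ⊩ ¬A but s2 ⊮ B ∧ A.
s3: forces it.
s4: forces it.
Worlds forcing the formula: {s3, s4}.

2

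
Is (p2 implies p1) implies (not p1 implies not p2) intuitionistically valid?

Yes

This is the forward direction of contraposition, which is intuitionistically derivable.
Assume p2 implies p1 and not p1. If p2 held then p1 would follow, contradicting not p1; so not p2.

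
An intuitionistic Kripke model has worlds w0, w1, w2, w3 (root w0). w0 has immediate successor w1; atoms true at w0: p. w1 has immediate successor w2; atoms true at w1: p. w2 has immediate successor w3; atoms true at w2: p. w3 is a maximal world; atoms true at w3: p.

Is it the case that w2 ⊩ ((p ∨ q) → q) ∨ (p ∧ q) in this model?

w2 ⊮ ((p ∨ q) → q) ∨ (p ∧ q): neither disjunct is forced at w2.
w2 ⊮ (p ∨ q) → q: already at w2 itself, w2 ⊩ p ∨ q but w2 ⊮ q.
w2 lacks atom q, so w2 ⊮ q.

No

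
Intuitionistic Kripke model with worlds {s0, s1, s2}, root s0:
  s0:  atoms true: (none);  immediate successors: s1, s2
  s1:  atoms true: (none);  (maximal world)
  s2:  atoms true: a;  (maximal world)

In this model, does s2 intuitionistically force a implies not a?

s2 does not force a implies not a: already at s2 itself, s2 forces a but s2 does not force not a.
s2 does not force not a since s2 is accessible from s2 and s2 forces a.

No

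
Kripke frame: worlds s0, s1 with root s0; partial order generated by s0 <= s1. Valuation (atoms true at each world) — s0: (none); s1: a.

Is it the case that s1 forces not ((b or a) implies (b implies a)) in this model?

No

s1 does not force not ((b or a) implies (b implies a)) since s1 is accessible from s1 and s1 forces (b or a) implies (b implies a).
s1 forces (b or a) implies (b implies a): every world accessible from s1 that forces b or a (namely s1) also forces b implies a.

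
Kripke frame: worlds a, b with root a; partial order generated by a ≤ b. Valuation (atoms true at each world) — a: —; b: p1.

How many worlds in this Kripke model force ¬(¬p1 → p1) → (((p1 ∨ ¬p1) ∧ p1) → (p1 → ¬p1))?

a: forces it.
b: forces it.
Worlds forcing the formula: {a, b}.

2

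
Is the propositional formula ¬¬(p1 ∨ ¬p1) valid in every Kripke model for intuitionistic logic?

Yes

This is the double negation of excluded middle, which is intuitionistically derivable.
Assuming ¬(p1 ∨ ¬p1): from p1 we'd get p1 ∨ ¬p1, so ¬p1; but then p1 ∨ ¬p1 again — contradiction. Hence ¬¬(p1 ∨ ¬p1).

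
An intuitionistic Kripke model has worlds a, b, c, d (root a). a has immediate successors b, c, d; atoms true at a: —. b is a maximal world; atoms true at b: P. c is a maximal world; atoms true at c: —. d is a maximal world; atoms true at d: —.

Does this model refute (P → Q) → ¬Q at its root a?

No

a ⊩ (P → Q) → ¬Q: every world accessible from a that forces P → Q (namely c, d) also forces ¬Q.
So the root a forces (P → Q) → ¬Q; the model is not a countermodel.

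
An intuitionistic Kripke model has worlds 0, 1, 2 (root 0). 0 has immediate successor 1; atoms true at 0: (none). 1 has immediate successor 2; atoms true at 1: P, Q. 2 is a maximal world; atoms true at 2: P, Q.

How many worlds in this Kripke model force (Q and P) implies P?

0: forces it.
1: forces it.
2: forces it.
Worlds forcing the formula: {0, 1, 2}.

3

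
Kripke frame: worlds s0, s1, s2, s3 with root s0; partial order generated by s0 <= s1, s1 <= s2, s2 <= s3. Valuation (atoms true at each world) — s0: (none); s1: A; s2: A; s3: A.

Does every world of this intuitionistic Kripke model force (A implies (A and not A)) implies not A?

Yes

s0 forces (A implies (A and not A)) implies not A vacuously: no world accessible from s0 forces the antecedent A implies (A and not A).
Since the root s0 forces (A implies (A and not A)) implies not A and forcing is persistent (monotone upward), every world forces it.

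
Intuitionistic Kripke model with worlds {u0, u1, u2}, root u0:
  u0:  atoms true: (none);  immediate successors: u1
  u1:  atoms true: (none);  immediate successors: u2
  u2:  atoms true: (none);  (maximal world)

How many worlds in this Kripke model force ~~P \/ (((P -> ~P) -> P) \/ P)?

0

u0: does not force it — u0 ||-/- ~~P \/ (((P -> ~P) -> P) \/ P): neither disjunct is forced at u0.
u1: does not force it — u1 ||-/- ~~P \/ (((P -> ~P) -> P) \/ P): neither disjunct is forced at u1.
u2: does not force it — u2 ||-/- ~~P \/ (((P -> ~P) -> P) \/ P): neither disjunct is forced at u2.
Worlds forcing the formula: { }.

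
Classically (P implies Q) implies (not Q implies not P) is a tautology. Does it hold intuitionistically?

This is the forward direction of contraposition, which is intuitionistically derivable.
Assume P implies Q and not Q. If P held then Q would follow, contradicting not Q; so not P.

Yes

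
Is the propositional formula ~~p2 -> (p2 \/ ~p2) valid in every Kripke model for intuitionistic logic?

No

This is a variant of double-negation elimination (deriving excluded middle from double negation), which is not intuitionistically valid.
A Kripke countermodel: worlds u, v; order generated by u <= v; atoms true at each world — u:{}; v:{p2}.
u ||-/- ~~p2 -> (p2 \/ ~p2): already at u itself, u ||- ~~p2 but u ||-/- p2 \/ ~p2.
u ||-/- p2 \/ ~p2: neither disjunct is forced at u.
u lacks atom p2, so u ||-/- p2.
So the root u does not force the formula.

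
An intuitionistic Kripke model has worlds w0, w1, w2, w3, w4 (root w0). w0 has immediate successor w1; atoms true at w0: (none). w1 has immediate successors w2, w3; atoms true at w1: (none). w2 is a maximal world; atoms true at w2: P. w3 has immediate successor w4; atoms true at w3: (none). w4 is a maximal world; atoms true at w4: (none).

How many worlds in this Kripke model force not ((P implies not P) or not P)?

1

w0: does not force it — w0 does not force not ((P implies not P) or not P) since w3 is accessible from w0 and w3 forces (P implies not P) or not P.
w1: does not force it — w1 does not force not ((P implies not P) or not P) since w3 is accessible from w1 and w3 forces (P implies not P) or not P.
w2: forces it.
w3: does not force it — w3 does not force not ((P implies not P) or not P) since w3 is accessible from w3 and w3 forces (P implies not P) or not P.
w4: does not force it.
Worlds forcing the formula: {w2}.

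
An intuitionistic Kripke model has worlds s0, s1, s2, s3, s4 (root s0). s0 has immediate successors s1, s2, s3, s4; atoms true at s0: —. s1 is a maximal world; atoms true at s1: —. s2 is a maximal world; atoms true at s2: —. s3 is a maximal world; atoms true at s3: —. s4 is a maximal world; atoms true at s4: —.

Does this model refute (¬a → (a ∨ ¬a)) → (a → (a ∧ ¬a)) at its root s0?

s0 ⊩ (¬a → (a ∨ ¬a)) → (a → (a ∧ ¬a)): every world accessible from s0 that forces ¬a → (a ∨ ¬a) (namely s0, s1, s2, s3, s4) also forces a → (a ∧ ¬a).
So the root s0 forces (¬a → (a ∨ ¬a)) → (a → (a ∧ ¬a)); the model is not a countermodel.

No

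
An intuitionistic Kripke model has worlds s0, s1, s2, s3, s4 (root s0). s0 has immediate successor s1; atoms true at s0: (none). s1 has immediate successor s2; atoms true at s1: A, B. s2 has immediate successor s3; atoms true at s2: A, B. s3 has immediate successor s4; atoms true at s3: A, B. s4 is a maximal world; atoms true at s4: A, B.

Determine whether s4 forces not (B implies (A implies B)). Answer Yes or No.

s4 does not force not (B implies (A implies B)) since s4 is accessible from s4 and s4 forces B implies (A implies B).
s4 forces B implies (A implies B): every world accessible from s4 that forces B (namely s4) also forces A implies B.

No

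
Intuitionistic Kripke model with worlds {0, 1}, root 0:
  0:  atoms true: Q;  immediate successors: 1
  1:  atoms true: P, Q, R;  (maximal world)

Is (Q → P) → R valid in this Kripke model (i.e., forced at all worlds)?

0 ⊩ (Q → P) → R: every world accessible from 0 that forces Q → P (namely 1) also forces R.
Since the root 0 forces (Q → P) → R and forcing is persistent (monotone upward), every world forces it.

Yes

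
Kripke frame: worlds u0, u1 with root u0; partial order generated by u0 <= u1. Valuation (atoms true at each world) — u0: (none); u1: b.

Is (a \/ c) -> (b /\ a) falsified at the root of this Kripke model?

u0 ||- (a \/ c) -> (b /\ a) vacuously: no world accessible from u0 forces the antecedent a \/ c.
So the root u0 forces (a \/ c) -> (b /\ a); the model is not a countermodel.

No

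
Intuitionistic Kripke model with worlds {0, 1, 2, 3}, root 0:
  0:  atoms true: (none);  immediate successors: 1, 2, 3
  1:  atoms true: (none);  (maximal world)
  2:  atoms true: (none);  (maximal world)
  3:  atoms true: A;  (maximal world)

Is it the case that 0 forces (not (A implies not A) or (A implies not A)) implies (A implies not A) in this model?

No

0 does not force (not (A implies not A) or (A implies not A)) implies (A implies not A): at the accessible world 3, 3 forces not (A implies not A) or (A implies not A) but 3 does not force A implies not A.
3 does not force A implies not A: already at 3 itself, 3 forces A but 3 does not force not A.
3 does not force not A since 3 is accessible from 3 and 3 forces A.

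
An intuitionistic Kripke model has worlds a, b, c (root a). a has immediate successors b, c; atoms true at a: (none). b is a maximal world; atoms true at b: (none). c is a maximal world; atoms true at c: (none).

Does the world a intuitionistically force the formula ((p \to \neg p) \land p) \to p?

Yes

a \Vdash ((p \to \neg p) \land p) \to p vacuously: no world accessible from a forces the antecedent (p \to \neg p) \land p.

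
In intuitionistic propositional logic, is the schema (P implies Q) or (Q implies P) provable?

No

This is the Gödel–Dummett linearity axiom, which is not intuitionistically valid.
A Kripke countermodel: worlds w0, w1, w2; order generated by w0 <= w1, w0 <= w2; atoms true at each world — w0:{}; w1:{P}; w2:{Q}.
w0 does not force (P implies Q) or (Q implies P): neither disjunct is forced at w0.
w0 does not force P implies Q: at the accessible world w1, w1 forces P but w1 does not force Q.
w1 lacks atom Q, so w1 does not force Q.
So the root w0 does not force the formula.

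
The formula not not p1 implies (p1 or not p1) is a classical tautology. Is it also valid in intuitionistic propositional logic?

This is a variant of double-negation elimination (deriving excluded middle from double negation), which is not intuitionistically valid.
A Kripke countermodel: worlds u0, u1; order generated by u0 <= u1; atoms true at each world — u0:{}; u1:{p1}.
u0 does not force not not p1 implies (p1 or not p1): already at u0 itself, u0 forces not not p1 but u0 does not force p1 or not p1.
u0 does not force p1 or not p1: neither disjunct is forced at u0.
u0 lacks atom p1, so u0 does not force p1.
So the root u0 does not force the formula.

No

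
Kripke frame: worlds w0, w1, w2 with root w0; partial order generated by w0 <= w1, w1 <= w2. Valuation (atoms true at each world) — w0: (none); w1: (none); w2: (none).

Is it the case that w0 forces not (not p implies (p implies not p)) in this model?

w0 does not force not (not p implies (p implies not p)) since w0 is accessible from w0 and w0 forces not p implies (p implies not p).
w0 forces not p implies (p implies not p): every world accessible from w0 that forces not p (namely w0, w1, w2) also forces p implies not p.

No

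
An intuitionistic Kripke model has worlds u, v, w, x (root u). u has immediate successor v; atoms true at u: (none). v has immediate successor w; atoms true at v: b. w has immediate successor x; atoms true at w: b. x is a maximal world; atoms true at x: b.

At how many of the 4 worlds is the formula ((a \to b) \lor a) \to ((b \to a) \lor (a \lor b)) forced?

3

u: does not force it — u \nVdash ((a \to b) \lor a) \to ((b \to a) \lor (a \lor b)): already at u itself, u \Vdash (a \to b) \lor a but u \nVdash (b \to a) \lor (a \lor b).
v: forces it.
w: forces it.
x: forces it.
Worlds forcing the formula: {v, w, x}.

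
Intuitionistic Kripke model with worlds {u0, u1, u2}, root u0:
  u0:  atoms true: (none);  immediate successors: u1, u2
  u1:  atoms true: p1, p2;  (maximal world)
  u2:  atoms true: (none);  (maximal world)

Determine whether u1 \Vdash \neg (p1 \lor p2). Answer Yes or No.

u1 \nVdash \neg (p1 \lor p2) since u1 is accessible from u1 and u1 \Vdash p1 \lor p2.
u1 \Vdash p1 \lor p2 via the disjunct p1.

No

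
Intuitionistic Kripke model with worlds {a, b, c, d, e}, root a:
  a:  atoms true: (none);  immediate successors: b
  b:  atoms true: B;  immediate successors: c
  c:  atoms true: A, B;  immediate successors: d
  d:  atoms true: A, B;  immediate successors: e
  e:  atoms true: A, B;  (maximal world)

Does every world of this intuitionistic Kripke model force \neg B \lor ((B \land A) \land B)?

No

Not every world: a \nVdash \neg B \lor ((B \land A) \land B).
a \nVdash \neg B \lor ((B \land A) \land B): neither disjunct is forced at a.
a \nVdash \neg B since b is accessible from a and b \Vdash B.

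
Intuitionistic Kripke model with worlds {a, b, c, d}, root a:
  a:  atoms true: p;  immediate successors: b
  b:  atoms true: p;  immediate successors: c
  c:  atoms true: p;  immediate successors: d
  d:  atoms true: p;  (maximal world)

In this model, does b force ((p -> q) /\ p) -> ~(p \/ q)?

b ||- ((p -> q) /\ p) -> ~(p \/ q) vacuously: no world accessible from b forces the antecedent (p -> q) /\ p.

Yes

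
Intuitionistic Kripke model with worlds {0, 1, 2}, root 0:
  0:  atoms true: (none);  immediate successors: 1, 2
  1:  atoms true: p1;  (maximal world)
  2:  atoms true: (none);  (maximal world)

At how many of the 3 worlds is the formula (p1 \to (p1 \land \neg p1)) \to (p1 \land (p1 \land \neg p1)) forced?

1

0: does not force it — 0 \nVdash (p1 \to (p1 \land \neg p1)) \to (p1 \land (p1 \land \neg p1)): at the accessible world 2, 2 \Vdash p1 \to (p1 \land \neg p1) but 2 \nVdash p1 \land (p1 \land \neg p1).
1: forces it.
2: does not force it — 2 \nVdash (p1 \to (p1 \land \neg p1)) \to (p1 \land (p1 \land \neg p1)): already at 2 itself, 2 \Vdash p1 \to (p1 \land \neg p1) but 2 \nVdash p1 \land (p1 \land \neg p1).
Worlds forcing the formula: {1}.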